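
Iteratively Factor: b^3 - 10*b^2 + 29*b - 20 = (b - 5)*(b^2 - 5*b + 4) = (b - 5)*(b - 1)*(b - 4)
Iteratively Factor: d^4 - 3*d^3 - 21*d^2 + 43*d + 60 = (d - 5)*(d^3 + 2*d^2 - 11*d - 12) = (d - 5)*(d + 1)*(d^2 + d - 12) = (d - 5)*(d - 3)*(d + 1)*(d + 4)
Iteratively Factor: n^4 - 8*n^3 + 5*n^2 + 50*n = (n)*(n^3 - 8*n^2 + 5*n + 50) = n*(n - 5)*(n^2 - 3*n - 10) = n*(n - 5)^2*(n + 2)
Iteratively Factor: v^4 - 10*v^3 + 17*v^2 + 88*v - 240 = (v + 3)*(v^3 - 13*v^2 + 56*v - 80) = (v - 4)*(v + 3)*(v^2 - 9*v + 20) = (v - 5)*(v - 4)*(v + 3)*(v - 4)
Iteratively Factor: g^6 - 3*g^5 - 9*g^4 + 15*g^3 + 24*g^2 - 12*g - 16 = (g - 2)*(g^5 - g^4 - 11*g^3 - 7*g^2 + 10*g + 8) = (g - 2)*(g + 1)*(g^4 - 2*g^3 - 9*g^2 + 2*g + 8) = (g - 2)*(g + 1)^2*(g^3 - 3*g^2 - 6*g + 8) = (g - 2)*(g + 1)^2*(g + 2)*(g^2 - 5*g + 4) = (g - 2)*(g - 1)*(g + 1)^2*(g + 2)*(g - 4)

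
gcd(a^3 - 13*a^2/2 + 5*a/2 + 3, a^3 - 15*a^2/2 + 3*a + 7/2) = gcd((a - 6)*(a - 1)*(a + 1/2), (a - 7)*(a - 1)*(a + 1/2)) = a^2 - a/2 - 1/2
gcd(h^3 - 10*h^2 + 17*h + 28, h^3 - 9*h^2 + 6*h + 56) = h^2 - 11*h + 28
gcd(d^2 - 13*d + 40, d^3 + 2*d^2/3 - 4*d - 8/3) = 1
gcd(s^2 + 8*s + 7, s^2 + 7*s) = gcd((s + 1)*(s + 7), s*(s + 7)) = s + 7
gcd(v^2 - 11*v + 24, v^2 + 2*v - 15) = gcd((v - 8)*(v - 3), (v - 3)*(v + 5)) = v - 3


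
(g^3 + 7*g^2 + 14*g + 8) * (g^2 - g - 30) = g^5 + 6*g^4 - 23*g^3 - 216*g^2 - 428*g - 240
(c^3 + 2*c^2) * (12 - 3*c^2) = -3*c^5 - 6*c^4 + 12*c^3 + 24*c^2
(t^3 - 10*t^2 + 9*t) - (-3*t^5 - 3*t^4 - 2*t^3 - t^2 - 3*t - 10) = 3*t^5 + 3*t^4 + 3*t^3 - 9*t^2 + 12*t + 10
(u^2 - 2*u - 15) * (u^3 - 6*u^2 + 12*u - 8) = u^5 - 8*u^4 + 9*u^3 + 58*u^2 - 164*u + 120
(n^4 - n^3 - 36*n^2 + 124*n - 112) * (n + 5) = n^5 + 4*n^4 - 41*n^3 - 56*n^2 + 508*n - 560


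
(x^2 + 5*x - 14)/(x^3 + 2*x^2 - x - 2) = (x^2 + 5*x - 14)/(x^3 + 2*x^2 - x - 2)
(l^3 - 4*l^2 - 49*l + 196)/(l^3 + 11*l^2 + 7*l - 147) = (l^2 - 11*l + 28)/(l^2 + 4*l - 21)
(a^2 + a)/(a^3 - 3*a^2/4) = 4*(a + 1)/(a*(4*a - 3))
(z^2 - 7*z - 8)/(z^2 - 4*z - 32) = (z + 1)/(z + 4)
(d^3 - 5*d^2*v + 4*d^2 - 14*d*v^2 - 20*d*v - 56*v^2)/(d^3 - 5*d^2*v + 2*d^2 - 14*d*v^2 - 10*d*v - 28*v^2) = (d + 4)/(d + 2)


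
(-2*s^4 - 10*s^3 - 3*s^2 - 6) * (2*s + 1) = -4*s^5 - 22*s^4 - 16*s^3 - 3*s^2 - 12*s - 6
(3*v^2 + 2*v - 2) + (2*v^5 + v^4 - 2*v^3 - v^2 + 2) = 2*v^5 + v^4 - 2*v^3 + 2*v^2 + 2*v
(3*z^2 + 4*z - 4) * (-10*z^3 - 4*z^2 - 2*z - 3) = -30*z^5 - 52*z^4 + 18*z^3 - z^2 - 4*z + 12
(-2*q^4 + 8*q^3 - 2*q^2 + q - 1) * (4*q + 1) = -8*q^5 + 30*q^4 + 2*q^2 - 3*q - 1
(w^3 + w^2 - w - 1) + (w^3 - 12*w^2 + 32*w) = 2*w^3 - 11*w^2 + 31*w - 1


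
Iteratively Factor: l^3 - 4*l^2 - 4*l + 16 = (l - 2)*(l^2 - 2*l - 8) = (l - 4)*(l - 2)*(l + 2)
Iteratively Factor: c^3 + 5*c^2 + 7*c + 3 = (c + 1)*(c^2 + 4*c + 3) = (c + 1)^2*(c + 3)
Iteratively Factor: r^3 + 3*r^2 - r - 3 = (r + 3)*(r^2 - 1) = (r + 1)*(r + 3)*(r - 1)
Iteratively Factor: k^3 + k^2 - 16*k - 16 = (k + 1)*(k^2 - 16) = (k + 1)*(k + 4)*(k - 4)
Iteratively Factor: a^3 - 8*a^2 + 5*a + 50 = (a - 5)*(a^2 - 3*a - 10) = (a - 5)*(a + 2)*(a - 5)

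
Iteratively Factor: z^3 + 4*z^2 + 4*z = (z + 2)*(z^2 + 2*z) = (z + 2)^2*(z)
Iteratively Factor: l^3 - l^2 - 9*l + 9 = (l - 3)*(l^2 + 2*l - 3) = (l - 3)*(l + 3)*(l - 1)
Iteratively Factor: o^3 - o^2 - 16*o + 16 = (o - 1)*(o^2 - 16) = (o - 1)*(o + 4)*(o - 4)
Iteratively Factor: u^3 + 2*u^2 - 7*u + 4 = (u - 1)*(u^2 + 3*u - 4) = (u - 1)*(u + 4)*(u - 1)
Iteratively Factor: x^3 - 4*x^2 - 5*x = (x)*(x^2 - 4*x - 5) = x*(x - 5)*(x + 1)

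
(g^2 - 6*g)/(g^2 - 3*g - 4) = g*(6 - g)/(-g^2 + 3*g + 4)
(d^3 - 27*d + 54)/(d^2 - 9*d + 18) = (d^2 + 3*d - 18)/(d - 6)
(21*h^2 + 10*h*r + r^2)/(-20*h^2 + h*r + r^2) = (21*h^2 + 10*h*r + r^2)/(-20*h^2 + h*r + r^2)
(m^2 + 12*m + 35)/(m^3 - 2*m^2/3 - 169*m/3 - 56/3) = 3*(m + 5)/(3*m^2 - 23*m - 8)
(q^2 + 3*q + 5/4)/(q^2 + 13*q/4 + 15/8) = 2*(2*q + 1)/(4*q + 3)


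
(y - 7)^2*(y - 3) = y^3 - 17*y^2 + 91*y - 147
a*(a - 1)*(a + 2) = a^3 + a^2 - 2*a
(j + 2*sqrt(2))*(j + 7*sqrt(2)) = j^2 + 9*sqrt(2)*j + 28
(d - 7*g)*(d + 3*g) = d^2 - 4*d*g - 21*g^2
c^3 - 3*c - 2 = (c - 2)*(c + 1)^2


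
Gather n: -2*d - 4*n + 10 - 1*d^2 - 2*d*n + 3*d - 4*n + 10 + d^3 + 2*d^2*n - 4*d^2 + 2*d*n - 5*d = d^3 - 5*d^2 - 4*d + n*(2*d^2 - 8) + 20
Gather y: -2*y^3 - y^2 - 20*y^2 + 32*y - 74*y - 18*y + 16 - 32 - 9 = -2*y^3 - 21*y^2 - 60*y - 25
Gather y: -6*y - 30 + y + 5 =-5*y - 25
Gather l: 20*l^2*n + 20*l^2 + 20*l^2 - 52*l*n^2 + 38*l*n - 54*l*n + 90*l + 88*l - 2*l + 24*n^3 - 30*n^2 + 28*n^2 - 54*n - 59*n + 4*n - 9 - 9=l^2*(20*n + 40) + l*(-52*n^2 - 16*n + 176) + 24*n^3 - 2*n^2 - 109*n - 18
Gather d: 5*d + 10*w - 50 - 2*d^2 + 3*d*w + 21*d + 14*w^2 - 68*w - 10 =-2*d^2 + d*(3*w + 26) + 14*w^2 - 58*w - 60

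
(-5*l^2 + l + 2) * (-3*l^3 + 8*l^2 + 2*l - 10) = 15*l^5 - 43*l^4 - 8*l^3 + 68*l^2 - 6*l - 20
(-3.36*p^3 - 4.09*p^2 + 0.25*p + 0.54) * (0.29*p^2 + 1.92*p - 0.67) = -0.9744*p^5 - 7.6373*p^4 - 5.5291*p^3 + 3.3769*p^2 + 0.8693*p - 0.3618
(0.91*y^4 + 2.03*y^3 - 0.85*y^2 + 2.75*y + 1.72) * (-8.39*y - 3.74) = -7.6349*y^5 - 20.4351*y^4 - 0.4607*y^3 - 19.8935*y^2 - 24.7158*y - 6.4328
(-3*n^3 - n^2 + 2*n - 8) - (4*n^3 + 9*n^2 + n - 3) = -7*n^3 - 10*n^2 + n - 5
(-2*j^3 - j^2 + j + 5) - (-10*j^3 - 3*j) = 8*j^3 - j^2 + 4*j + 5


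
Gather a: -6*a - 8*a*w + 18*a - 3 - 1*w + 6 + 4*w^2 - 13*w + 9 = a*(12 - 8*w) + 4*w^2 - 14*w + 12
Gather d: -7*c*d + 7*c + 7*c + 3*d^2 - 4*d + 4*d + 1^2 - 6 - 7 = -7*c*d + 14*c + 3*d^2 - 12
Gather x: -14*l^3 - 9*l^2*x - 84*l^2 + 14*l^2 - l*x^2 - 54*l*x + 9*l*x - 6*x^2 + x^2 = -14*l^3 - 70*l^2 + x^2*(-l - 5) + x*(-9*l^2 - 45*l)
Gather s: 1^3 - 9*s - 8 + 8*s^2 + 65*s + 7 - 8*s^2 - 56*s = 0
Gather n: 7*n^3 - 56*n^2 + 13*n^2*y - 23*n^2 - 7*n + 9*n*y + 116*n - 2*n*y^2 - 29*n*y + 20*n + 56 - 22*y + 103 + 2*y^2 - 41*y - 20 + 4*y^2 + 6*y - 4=7*n^3 + n^2*(13*y - 79) + n*(-2*y^2 - 20*y + 129) + 6*y^2 - 57*y + 135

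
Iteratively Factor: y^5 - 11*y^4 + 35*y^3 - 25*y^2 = (y - 5)*(y^4 - 6*y^3 + 5*y^2) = y*(y - 5)*(y^3 - 6*y^2 + 5*y) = y*(y - 5)*(y - 1)*(y^2 - 5*y) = y^2*(y - 5)*(y - 1)*(y - 5)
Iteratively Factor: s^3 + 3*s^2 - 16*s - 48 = (s + 4)*(s^2 - s - 12) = (s + 3)*(s + 4)*(s - 4)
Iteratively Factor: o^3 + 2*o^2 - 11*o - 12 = (o - 3)*(o^2 + 5*o + 4) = (o - 3)*(o + 1)*(o + 4)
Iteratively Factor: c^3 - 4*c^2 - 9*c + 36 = (c - 3)*(c^2 - c - 12) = (c - 4)*(c - 3)*(c + 3)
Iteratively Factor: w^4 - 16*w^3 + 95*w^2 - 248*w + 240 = (w - 3)*(w^3 - 13*w^2 + 56*w - 80) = (w - 5)*(w - 3)*(w^2 - 8*w + 16) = (w - 5)*(w - 4)*(w - 3)*(w - 4)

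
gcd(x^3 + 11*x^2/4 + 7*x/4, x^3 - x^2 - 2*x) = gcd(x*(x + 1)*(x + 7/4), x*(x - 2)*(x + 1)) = x^2 + x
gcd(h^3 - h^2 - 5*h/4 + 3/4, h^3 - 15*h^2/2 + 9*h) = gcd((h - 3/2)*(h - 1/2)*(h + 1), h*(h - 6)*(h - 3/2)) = h - 3/2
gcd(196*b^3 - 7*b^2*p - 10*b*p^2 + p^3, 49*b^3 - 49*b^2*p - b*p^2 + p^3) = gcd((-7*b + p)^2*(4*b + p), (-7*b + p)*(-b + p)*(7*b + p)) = -7*b + p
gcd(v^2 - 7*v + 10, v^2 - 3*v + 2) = v - 2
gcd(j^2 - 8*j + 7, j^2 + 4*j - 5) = j - 1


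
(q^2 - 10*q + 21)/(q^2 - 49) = (q - 3)/(q + 7)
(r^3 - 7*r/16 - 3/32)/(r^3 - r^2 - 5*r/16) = (4*r^2 - r - 3/2)/(r*(4*r - 5))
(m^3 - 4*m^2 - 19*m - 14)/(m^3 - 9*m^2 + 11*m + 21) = (m + 2)/(m - 3)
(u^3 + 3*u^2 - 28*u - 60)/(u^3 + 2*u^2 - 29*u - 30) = (u + 2)/(u + 1)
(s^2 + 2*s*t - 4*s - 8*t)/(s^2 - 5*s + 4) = (s + 2*t)/(s - 1)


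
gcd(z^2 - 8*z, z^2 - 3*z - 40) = z - 8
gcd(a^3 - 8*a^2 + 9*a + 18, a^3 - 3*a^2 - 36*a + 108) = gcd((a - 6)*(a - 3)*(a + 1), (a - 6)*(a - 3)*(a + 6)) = a^2 - 9*a + 18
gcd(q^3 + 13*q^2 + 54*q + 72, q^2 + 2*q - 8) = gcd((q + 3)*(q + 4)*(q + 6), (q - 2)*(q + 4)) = q + 4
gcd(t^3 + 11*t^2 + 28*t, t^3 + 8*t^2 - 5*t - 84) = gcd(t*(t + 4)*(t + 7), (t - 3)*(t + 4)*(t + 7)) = t^2 + 11*t + 28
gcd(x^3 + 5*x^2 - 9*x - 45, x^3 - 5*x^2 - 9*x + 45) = x^2 - 9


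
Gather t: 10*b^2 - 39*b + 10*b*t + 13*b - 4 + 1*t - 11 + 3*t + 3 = 10*b^2 - 26*b + t*(10*b + 4) - 12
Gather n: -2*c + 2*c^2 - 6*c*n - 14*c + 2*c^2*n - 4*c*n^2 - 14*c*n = 2*c^2 - 4*c*n^2 - 16*c + n*(2*c^2 - 20*c)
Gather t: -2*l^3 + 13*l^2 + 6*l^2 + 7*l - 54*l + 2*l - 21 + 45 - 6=-2*l^3 + 19*l^2 - 45*l + 18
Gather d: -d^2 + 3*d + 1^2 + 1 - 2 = -d^2 + 3*d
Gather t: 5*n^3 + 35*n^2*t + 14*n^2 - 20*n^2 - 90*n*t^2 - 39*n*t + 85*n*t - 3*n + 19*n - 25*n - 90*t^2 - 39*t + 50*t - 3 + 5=5*n^3 - 6*n^2 - 9*n + t^2*(-90*n - 90) + t*(35*n^2 + 46*n + 11) + 2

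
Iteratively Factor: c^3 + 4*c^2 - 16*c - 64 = (c + 4)*(c^2 - 16) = (c + 4)^2*(c - 4)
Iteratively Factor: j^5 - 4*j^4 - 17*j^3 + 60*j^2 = (j + 4)*(j^4 - 8*j^3 + 15*j^2) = j*(j + 4)*(j^3 - 8*j^2 + 15*j) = j^2*(j + 4)*(j^2 - 8*j + 15) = j^2*(j - 3)*(j + 4)*(j - 5)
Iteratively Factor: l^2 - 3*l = (l - 3)*(l)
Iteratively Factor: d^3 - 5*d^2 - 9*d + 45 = (d + 3)*(d^2 - 8*d + 15) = (d - 5)*(d + 3)*(d - 3)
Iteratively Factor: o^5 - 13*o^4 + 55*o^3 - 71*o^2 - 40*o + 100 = (o - 5)*(o^4 - 8*o^3 + 15*o^2 + 4*o - 20) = (o - 5)*(o - 2)*(o^3 - 6*o^2 + 3*o + 10) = (o - 5)*(o - 2)^2*(o^2 - 4*o - 5) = (o - 5)^2*(o - 2)^2*(o + 1)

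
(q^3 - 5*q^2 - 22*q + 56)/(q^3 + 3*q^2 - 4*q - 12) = (q^2 - 3*q - 28)/(q^2 + 5*q + 6)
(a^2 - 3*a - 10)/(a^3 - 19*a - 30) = 1/(a + 3)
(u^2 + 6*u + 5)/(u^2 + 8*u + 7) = (u + 5)/(u + 7)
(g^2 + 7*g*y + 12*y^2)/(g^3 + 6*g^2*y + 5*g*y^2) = (g^2 + 7*g*y + 12*y^2)/(g*(g^2 + 6*g*y + 5*y^2))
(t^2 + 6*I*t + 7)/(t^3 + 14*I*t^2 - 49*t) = (t - I)/(t*(t + 7*I))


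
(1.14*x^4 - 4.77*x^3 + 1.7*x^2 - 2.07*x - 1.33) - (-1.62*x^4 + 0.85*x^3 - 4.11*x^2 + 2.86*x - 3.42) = 2.76*x^4 - 5.62*x^3 + 5.81*x^2 - 4.93*x + 2.09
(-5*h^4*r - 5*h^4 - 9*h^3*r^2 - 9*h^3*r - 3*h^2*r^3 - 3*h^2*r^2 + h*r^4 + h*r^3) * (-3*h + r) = 15*h^5*r + 15*h^5 + 22*h^4*r^2 + 22*h^4*r - 6*h^2*r^4 - 6*h^2*r^3 + h*r^5 + h*r^4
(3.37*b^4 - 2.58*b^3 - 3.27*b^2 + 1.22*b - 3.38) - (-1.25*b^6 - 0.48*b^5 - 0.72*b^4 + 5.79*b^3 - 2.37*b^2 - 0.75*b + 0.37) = 1.25*b^6 + 0.48*b^5 + 4.09*b^4 - 8.37*b^3 - 0.9*b^2 + 1.97*b - 3.75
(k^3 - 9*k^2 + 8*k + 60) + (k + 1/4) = k^3 - 9*k^2 + 9*k + 241/4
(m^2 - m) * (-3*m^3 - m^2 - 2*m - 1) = -3*m^5 + 2*m^4 - m^3 + m^2 + m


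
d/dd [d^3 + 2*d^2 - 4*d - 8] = 3*d^2 + 4*d - 4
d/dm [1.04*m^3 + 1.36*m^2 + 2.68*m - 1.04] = 3.12*m^2 + 2.72*m + 2.68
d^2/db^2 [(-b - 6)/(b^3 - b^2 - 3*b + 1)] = 2*(-(b + 6)*(-3*b^2 + 2*b + 3)^2 + (3*b^2 - 2*b + (b + 6)*(3*b - 1) - 3)*(b^3 - b^2 - 3*b + 1))/(b^3 - b^2 - 3*b + 1)^3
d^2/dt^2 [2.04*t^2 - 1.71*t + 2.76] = 4.08000000000000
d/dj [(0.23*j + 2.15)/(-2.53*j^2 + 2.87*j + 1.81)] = (0.5819*j^2 + 10.879*j - 5.7542)/(6.4009*j^4 - 14.5222*j^3 - 0.9217*j^2 + 10.3894*j + 3.2761)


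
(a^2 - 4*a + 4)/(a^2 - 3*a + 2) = (a - 2)/(a - 1)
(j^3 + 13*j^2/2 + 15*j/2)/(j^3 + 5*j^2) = (j + 3/2)/j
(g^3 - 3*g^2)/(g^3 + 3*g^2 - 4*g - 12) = g^2*(g - 3)/(g^3 + 3*g^2 - 4*g - 12)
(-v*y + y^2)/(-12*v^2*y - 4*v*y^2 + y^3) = (v - y)/(12*v^2 + 4*v*y - y^2)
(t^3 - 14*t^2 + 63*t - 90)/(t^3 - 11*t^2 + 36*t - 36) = (t - 5)/(t - 2)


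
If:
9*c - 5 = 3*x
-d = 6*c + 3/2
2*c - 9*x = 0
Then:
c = 3/5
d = -51/10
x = 2/15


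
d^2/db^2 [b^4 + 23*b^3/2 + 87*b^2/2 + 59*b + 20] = 12*b^2 + 69*b + 87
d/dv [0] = 0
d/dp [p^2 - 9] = 2*p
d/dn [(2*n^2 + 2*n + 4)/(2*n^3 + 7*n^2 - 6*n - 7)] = 2*(-2*n^4 - 4*n^3 - 25*n^2 - 42*n + 5)/(4*n^6 + 28*n^5 + 25*n^4 - 112*n^3 - 62*n^2 + 84*n + 49)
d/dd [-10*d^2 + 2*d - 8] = 2 - 20*d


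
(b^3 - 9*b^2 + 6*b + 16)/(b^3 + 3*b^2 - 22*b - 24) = (b^2 - 10*b + 16)/(b^2 + 2*b - 24)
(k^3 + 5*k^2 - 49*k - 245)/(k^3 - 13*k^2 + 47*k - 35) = (k^2 + 12*k + 35)/(k^2 - 6*k + 5)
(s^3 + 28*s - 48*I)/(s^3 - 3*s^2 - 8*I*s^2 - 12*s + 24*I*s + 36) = (s^2 + 2*I*s + 24)/(s^2 + s*(-3 - 6*I) + 18*I)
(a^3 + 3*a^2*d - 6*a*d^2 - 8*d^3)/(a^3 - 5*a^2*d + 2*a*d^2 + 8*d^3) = (a + 4*d)/(a - 4*d)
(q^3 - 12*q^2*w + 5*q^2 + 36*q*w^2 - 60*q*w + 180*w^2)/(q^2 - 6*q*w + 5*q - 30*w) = q - 6*w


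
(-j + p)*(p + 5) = -j*p - 5*j + p^2 + 5*p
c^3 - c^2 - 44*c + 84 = (c - 6)*(c - 2)*(c + 7)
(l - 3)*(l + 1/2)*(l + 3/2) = l^3 - l^2 - 21*l/4 - 9/4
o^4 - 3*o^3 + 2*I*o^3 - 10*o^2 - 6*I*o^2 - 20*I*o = o*(o - 5)*(o + 2)*(o + 2*I)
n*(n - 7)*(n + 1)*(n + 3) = n^4 - 3*n^3 - 25*n^2 - 21*n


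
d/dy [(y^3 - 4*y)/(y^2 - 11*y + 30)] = (y^4 - 22*y^3 + 94*y^2 - 120)/(y^4 - 22*y^3 + 181*y^2 - 660*y + 900)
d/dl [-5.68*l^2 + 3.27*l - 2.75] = 3.27 - 11.36*l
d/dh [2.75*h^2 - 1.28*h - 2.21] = 5.5*h - 1.28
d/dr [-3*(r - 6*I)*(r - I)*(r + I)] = -9*r^2 + 36*I*r - 3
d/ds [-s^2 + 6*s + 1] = 6 - 2*s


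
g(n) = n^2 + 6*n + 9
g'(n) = 2*n + 6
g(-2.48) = 0.27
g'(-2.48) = 1.04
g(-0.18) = 7.95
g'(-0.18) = 5.64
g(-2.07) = 0.86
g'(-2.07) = 1.86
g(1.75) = 22.56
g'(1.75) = 9.50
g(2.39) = 29.05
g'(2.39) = 10.78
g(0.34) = 11.16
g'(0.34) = 6.68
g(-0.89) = 4.45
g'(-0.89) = 4.22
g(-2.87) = 0.02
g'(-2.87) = 0.26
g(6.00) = 81.00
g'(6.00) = 18.00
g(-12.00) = 81.00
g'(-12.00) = -18.00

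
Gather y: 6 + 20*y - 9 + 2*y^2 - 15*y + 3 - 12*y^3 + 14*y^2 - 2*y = -12*y^3 + 16*y^2 + 3*y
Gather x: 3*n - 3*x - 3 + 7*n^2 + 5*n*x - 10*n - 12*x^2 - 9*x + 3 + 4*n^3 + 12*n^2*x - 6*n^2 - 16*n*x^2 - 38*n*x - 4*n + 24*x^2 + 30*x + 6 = 4*n^3 + n^2 - 11*n + x^2*(12 - 16*n) + x*(12*n^2 - 33*n + 18) + 6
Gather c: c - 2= c - 2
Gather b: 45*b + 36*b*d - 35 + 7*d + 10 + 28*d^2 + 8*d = b*(36*d + 45) + 28*d^2 + 15*d - 25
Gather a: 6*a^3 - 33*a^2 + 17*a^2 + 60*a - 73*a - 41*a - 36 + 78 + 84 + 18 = 6*a^3 - 16*a^2 - 54*a + 144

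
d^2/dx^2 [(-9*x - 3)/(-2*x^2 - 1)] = 12*(6*x^3 + 6*x^2 - 9*x - 1)/(8*x^6 + 12*x^4 + 6*x^2 + 1)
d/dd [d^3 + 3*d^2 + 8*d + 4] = 3*d^2 + 6*d + 8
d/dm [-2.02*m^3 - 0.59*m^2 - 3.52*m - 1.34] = -6.06*m^2 - 1.18*m - 3.52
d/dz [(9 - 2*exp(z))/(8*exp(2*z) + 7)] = (16*exp(2*z) - 144*exp(z) - 14)*exp(z)/(64*exp(4*z) + 112*exp(2*z) + 49)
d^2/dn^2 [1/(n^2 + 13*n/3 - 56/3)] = 6*(-9*n^2 - 39*n + (6*n + 13)^2 + 168)/(3*n^2 + 13*n - 56)^3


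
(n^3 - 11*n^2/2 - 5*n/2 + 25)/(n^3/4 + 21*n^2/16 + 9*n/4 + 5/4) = 8*(2*n^2 - 15*n + 25)/(4*n^2 + 13*n + 10)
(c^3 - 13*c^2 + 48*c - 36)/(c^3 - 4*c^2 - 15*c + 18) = (c - 6)/(c + 3)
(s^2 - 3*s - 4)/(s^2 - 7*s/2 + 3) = 2*(s^2 - 3*s - 4)/(2*s^2 - 7*s + 6)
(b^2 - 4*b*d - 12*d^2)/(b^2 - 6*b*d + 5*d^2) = (b^2 - 4*b*d - 12*d^2)/(b^2 - 6*b*d + 5*d^2)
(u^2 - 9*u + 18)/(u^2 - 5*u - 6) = (u - 3)/(u + 1)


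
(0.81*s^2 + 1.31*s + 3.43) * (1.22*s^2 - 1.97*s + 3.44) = 0.9882*s^4 + 0.00249999999999995*s^3 + 4.3903*s^2 - 2.2507*s + 11.7992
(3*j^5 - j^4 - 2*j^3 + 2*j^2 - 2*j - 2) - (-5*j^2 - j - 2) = 3*j^5 - j^4 - 2*j^3 + 7*j^2 - j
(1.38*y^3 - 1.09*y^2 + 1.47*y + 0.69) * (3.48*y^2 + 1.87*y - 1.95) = 4.8024*y^5 - 1.2126*y^4 + 0.386299999999999*y^3 + 7.2756*y^2 - 1.5762*y - 1.3455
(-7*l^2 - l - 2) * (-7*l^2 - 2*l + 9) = 49*l^4 + 21*l^3 - 47*l^2 - 5*l - 18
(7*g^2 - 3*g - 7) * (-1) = -7*g^2 + 3*g + 7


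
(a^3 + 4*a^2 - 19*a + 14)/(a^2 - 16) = (a^3 + 4*a^2 - 19*a + 14)/(a^2 - 16)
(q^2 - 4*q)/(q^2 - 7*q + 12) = q/(q - 3)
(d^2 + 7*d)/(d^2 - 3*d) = (d + 7)/(d - 3)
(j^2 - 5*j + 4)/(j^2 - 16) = (j - 1)/(j + 4)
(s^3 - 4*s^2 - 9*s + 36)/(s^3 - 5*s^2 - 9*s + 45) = (s - 4)/(s - 5)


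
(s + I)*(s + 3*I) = s^2 + 4*I*s - 3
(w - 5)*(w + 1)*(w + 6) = w^3 + 2*w^2 - 29*w - 30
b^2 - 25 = (b - 5)*(b + 5)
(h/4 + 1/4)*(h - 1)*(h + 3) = h^3/4 + 3*h^2/4 - h/4 - 3/4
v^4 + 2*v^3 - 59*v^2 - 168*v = v*(v - 8)*(v + 3)*(v + 7)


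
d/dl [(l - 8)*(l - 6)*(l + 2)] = 3*l^2 - 24*l + 20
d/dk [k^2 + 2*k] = 2*k + 2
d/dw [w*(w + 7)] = 2*w + 7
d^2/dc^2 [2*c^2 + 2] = 4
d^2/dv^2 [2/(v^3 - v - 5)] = 4*(-3*v*(-v^3 + v + 5) - (3*v^2 - 1)^2)/(-v^3 + v + 5)^3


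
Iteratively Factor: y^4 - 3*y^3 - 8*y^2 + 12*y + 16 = (y - 4)*(y^3 + y^2 - 4*y - 4) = (y - 4)*(y - 2)*(y^2 + 3*y + 2) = (y - 4)*(y - 2)*(y + 1)*(y + 2)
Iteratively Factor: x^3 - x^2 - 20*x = (x - 5)*(x^2 + 4*x) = x*(x - 5)*(x + 4)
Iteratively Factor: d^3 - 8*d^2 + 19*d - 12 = (d - 3)*(d^2 - 5*d + 4) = (d - 3)*(d - 1)*(d - 4)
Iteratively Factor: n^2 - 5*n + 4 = (n - 4)*(n - 1)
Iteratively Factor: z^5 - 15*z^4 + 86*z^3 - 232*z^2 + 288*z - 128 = (z - 1)*(z^4 - 14*z^3 + 72*z^2 - 160*z + 128) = (z - 4)*(z - 1)*(z^3 - 10*z^2 + 32*z - 32) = (z - 4)*(z - 2)*(z - 1)*(z^2 - 8*z + 16) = (z - 4)^2*(z - 2)*(z - 1)*(z - 4)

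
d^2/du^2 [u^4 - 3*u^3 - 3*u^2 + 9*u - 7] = 12*u^2 - 18*u - 6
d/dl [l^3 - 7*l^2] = l*(3*l - 14)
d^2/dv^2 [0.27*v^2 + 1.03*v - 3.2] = 0.540000000000000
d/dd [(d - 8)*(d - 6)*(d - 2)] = 3*d^2 - 32*d + 76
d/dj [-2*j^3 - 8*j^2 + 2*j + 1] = -6*j^2 - 16*j + 2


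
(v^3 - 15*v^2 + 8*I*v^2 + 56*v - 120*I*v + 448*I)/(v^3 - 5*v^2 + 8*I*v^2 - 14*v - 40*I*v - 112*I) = (v - 8)/(v + 2)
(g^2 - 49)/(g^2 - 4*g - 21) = (g + 7)/(g + 3)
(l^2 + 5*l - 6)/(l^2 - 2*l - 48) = (l - 1)/(l - 8)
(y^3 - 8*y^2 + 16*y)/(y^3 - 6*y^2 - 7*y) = (-y^2 + 8*y - 16)/(-y^2 + 6*y + 7)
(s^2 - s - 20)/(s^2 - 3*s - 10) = (s + 4)/(s + 2)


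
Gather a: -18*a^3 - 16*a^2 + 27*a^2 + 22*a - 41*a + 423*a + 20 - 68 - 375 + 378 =-18*a^3 + 11*a^2 + 404*a - 45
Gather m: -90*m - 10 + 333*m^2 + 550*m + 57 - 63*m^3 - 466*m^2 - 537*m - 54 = -63*m^3 - 133*m^2 - 77*m - 7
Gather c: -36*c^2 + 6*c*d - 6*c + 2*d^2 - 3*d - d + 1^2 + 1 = -36*c^2 + c*(6*d - 6) + 2*d^2 - 4*d + 2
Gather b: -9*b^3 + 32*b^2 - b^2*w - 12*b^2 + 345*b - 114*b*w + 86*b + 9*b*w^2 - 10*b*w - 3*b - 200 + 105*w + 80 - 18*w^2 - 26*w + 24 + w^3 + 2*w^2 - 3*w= -9*b^3 + b^2*(20 - w) + b*(9*w^2 - 124*w + 428) + w^3 - 16*w^2 + 76*w - 96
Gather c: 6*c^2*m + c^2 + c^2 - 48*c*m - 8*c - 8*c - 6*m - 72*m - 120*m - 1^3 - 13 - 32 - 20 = c^2*(6*m + 2) + c*(-48*m - 16) - 198*m - 66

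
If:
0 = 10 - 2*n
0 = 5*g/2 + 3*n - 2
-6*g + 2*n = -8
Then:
No Solution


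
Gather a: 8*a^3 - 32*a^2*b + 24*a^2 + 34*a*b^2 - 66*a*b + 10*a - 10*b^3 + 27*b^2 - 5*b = 8*a^3 + a^2*(24 - 32*b) + a*(34*b^2 - 66*b + 10) - 10*b^3 + 27*b^2 - 5*b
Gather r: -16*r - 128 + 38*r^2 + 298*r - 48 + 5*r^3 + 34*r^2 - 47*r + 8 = 5*r^3 + 72*r^2 + 235*r - 168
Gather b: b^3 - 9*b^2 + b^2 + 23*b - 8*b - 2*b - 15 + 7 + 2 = b^3 - 8*b^2 + 13*b - 6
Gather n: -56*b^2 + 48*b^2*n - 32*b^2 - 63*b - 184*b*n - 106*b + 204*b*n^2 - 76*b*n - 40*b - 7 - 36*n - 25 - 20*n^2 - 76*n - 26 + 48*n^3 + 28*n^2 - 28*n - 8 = -88*b^2 - 209*b + 48*n^3 + n^2*(204*b + 8) + n*(48*b^2 - 260*b - 140) - 66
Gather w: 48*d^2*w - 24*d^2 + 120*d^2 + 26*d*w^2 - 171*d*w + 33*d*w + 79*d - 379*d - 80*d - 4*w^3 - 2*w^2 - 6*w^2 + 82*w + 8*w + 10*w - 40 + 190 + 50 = 96*d^2 - 380*d - 4*w^3 + w^2*(26*d - 8) + w*(48*d^2 - 138*d + 100) + 200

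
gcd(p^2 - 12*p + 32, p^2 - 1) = 1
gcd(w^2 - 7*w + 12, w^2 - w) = 1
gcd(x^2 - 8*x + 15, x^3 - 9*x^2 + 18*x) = x - 3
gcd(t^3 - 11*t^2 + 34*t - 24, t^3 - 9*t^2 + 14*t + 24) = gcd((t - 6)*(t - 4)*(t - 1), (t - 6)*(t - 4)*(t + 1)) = t^2 - 10*t + 24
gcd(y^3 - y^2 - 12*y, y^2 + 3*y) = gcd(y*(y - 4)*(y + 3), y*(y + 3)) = y^2 + 3*y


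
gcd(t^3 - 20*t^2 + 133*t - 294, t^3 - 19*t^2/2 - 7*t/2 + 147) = t^2 - 13*t + 42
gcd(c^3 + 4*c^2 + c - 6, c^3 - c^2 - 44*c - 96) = c + 3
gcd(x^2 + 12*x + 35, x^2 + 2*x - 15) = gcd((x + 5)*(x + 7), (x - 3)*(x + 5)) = x + 5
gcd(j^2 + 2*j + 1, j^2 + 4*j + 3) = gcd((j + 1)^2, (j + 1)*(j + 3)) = j + 1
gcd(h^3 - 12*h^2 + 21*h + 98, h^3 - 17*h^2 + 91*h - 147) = h^2 - 14*h + 49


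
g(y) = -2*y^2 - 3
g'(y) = -4*y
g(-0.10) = -3.02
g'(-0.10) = 0.40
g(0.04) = -3.00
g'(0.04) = -0.16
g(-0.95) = -4.80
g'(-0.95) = 3.80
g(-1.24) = -6.08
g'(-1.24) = 4.96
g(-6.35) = -83.64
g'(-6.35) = 25.40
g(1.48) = -7.38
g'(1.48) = -5.92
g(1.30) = -6.38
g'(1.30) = -5.20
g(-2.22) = -12.86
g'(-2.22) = 8.88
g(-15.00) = -453.00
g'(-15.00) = 60.00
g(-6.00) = -75.00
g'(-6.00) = 24.00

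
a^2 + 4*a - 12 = (a - 2)*(a + 6)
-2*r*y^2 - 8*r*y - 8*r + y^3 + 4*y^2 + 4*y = (-2*r + y)*(y + 2)^2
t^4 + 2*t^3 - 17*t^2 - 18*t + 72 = (t - 3)*(t - 2)*(t + 3)*(t + 4)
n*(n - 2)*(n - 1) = n^3 - 3*n^2 + 2*n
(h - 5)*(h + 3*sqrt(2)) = h^2 - 5*h + 3*sqrt(2)*h - 15*sqrt(2)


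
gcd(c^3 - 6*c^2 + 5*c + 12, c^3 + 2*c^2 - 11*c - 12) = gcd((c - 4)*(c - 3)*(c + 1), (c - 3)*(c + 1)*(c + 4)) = c^2 - 2*c - 3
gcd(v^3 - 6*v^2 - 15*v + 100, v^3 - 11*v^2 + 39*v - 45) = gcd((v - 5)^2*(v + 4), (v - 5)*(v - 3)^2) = v - 5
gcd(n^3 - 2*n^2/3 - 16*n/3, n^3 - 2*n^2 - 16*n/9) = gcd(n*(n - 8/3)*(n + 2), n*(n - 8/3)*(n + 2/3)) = n^2 - 8*n/3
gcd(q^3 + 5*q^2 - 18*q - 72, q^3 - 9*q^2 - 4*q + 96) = q^2 - q - 12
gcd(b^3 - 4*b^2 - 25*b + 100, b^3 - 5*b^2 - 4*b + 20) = b - 5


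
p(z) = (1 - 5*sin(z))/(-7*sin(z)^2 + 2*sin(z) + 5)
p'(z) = (1 - 5*sin(z))*(14*sin(z)*cos(z) - 2*cos(z))/(-7*sin(z)^2 + 2*sin(z) + 5)^2 - 5*cos(z)/(-7*sin(z)^2 + 2*sin(z) + 5) = (-35*sin(z)^2 + 14*sin(z) - 27)*cos(z)/((sin(z) - 1)^2*(7*sin(z) + 5)^2)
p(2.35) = -0.89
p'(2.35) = 2.95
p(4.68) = -1.50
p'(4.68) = 0.15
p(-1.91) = -1.84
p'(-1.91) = 2.45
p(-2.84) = 0.66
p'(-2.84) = 2.28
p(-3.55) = -0.21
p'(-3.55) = 1.12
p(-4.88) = -23.56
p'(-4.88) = -283.18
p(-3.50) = -0.16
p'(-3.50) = 1.06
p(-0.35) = 0.78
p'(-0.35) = -2.77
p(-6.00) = -0.08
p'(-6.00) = -0.99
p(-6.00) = -0.08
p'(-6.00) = -0.99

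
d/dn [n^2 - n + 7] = 2*n - 1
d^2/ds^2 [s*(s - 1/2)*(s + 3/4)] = 6*s + 1/2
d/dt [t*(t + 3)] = 2*t + 3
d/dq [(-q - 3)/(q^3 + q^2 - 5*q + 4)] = (-q^3 - q^2 + 5*q + (q + 3)*(3*q^2 + 2*q - 5) - 4)/(q^3 + q^2 - 5*q + 4)^2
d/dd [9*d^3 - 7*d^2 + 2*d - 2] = 27*d^2 - 14*d + 2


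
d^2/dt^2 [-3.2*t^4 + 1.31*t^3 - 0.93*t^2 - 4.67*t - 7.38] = -38.4*t^2 + 7.86*t - 1.86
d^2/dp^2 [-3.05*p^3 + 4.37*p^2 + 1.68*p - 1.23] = 8.74 - 18.3*p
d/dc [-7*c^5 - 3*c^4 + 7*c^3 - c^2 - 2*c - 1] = -35*c^4 - 12*c^3 + 21*c^2 - 2*c - 2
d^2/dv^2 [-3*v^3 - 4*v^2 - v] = -18*v - 8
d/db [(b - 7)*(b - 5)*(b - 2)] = 3*b^2 - 28*b + 59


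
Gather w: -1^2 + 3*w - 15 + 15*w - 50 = 18*w - 66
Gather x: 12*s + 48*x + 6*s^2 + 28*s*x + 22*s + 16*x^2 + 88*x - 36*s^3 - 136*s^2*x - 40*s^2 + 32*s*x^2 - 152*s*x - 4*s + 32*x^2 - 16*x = -36*s^3 - 34*s^2 + 30*s + x^2*(32*s + 48) + x*(-136*s^2 - 124*s + 120)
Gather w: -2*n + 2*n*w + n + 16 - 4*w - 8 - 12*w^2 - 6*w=-n - 12*w^2 + w*(2*n - 10) + 8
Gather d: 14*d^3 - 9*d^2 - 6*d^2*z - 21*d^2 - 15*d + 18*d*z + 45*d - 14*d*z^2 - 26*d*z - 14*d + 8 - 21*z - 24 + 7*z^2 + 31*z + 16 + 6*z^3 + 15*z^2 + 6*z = 14*d^3 + d^2*(-6*z - 30) + d*(-14*z^2 - 8*z + 16) + 6*z^3 + 22*z^2 + 16*z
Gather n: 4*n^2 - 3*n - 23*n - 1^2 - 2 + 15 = 4*n^2 - 26*n + 12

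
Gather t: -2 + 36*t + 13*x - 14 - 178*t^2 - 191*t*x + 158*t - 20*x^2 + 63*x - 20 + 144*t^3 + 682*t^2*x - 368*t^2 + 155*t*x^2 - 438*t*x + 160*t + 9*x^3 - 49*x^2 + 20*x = 144*t^3 + t^2*(682*x - 546) + t*(155*x^2 - 629*x + 354) + 9*x^3 - 69*x^2 + 96*x - 36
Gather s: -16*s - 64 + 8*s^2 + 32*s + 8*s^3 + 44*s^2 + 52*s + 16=8*s^3 + 52*s^2 + 68*s - 48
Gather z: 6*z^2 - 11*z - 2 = 6*z^2 - 11*z - 2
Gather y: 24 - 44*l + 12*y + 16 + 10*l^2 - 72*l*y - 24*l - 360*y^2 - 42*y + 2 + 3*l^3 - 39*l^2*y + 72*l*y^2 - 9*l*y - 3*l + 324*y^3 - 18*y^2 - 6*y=3*l^3 + 10*l^2 - 71*l + 324*y^3 + y^2*(72*l - 378) + y*(-39*l^2 - 81*l - 36) + 42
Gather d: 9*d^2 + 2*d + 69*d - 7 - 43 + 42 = 9*d^2 + 71*d - 8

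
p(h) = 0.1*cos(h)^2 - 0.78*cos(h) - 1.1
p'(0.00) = 0.00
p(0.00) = -1.78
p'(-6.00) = 0.16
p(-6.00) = -1.76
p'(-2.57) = -0.51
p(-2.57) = -0.37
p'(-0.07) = -0.04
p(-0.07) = -1.78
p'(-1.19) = -0.66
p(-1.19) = -1.38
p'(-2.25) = -0.70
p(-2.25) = -0.57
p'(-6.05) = 0.14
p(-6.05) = -1.76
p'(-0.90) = -0.51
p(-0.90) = -1.55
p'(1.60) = 0.79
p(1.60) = -1.08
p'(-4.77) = 0.77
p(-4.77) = -1.14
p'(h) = -0.2*sin(h)*cos(h) + 0.78*sin(h)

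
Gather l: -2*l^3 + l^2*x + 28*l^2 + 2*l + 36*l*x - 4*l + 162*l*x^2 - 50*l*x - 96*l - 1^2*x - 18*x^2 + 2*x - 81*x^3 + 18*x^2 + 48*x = -2*l^3 + l^2*(x + 28) + l*(162*x^2 - 14*x - 98) - 81*x^3 + 49*x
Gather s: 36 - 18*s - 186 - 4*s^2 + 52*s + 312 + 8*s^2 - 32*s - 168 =4*s^2 + 2*s - 6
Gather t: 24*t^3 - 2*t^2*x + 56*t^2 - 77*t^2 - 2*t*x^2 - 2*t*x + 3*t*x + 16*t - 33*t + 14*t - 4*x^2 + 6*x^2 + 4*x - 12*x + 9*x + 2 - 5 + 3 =24*t^3 + t^2*(-2*x - 21) + t*(-2*x^2 + x - 3) + 2*x^2 + x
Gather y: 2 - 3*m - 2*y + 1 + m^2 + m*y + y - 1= m^2 - 3*m + y*(m - 1) + 2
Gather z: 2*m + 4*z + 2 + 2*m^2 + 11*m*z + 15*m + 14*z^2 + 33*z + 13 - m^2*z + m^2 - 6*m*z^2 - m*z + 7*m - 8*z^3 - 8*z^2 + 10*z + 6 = 3*m^2 + 24*m - 8*z^3 + z^2*(6 - 6*m) + z*(-m^2 + 10*m + 47) + 21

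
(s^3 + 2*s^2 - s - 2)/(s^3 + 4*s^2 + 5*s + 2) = (s - 1)/(s + 1)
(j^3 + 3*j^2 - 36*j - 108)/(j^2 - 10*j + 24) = (j^2 + 9*j + 18)/(j - 4)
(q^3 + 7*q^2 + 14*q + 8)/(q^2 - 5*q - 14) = (q^2 + 5*q + 4)/(q - 7)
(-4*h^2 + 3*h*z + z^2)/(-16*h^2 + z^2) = (-h + z)/(-4*h + z)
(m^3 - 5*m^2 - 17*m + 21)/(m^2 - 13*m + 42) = (m^2 + 2*m - 3)/(m - 6)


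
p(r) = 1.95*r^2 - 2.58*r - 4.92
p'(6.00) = 20.82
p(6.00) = 49.80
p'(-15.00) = -61.08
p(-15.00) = 472.53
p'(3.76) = 12.08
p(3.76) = 12.95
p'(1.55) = 3.46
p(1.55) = -4.23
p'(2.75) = 8.14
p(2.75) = 2.73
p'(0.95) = 1.12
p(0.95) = -5.61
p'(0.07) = -2.31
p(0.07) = -5.09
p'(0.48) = -0.71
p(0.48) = -5.71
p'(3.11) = 9.55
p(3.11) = 5.92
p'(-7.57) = -32.10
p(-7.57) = 126.36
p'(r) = 3.9*r - 2.58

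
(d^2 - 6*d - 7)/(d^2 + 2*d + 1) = (d - 7)/(d + 1)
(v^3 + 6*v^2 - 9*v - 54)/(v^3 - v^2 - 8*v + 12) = (v^2 + 3*v - 18)/(v^2 - 4*v + 4)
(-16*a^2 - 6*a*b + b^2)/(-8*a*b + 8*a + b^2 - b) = (2*a + b)/(b - 1)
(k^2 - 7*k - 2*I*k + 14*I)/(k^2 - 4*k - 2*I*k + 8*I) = (k - 7)/(k - 4)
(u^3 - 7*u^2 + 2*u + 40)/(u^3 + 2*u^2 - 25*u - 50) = (u - 4)/(u + 5)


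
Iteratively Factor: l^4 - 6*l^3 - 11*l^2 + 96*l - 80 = (l - 1)*(l^3 - 5*l^2 - 16*l + 80) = (l - 4)*(l - 1)*(l^2 - l - 20) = (l - 5)*(l - 4)*(l - 1)*(l + 4)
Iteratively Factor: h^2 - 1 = (h + 1)*(h - 1)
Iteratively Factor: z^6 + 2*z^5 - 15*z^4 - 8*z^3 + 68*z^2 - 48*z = (z - 2)*(z^5 + 4*z^4 - 7*z^3 - 22*z^2 + 24*z) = (z - 2)*(z + 4)*(z^4 - 7*z^2 + 6*z) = z*(z - 2)*(z + 4)*(z^3 - 7*z + 6) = z*(z - 2)*(z + 3)*(z + 4)*(z^2 - 3*z + 2) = z*(z - 2)^2*(z + 3)*(z + 4)*(z - 1)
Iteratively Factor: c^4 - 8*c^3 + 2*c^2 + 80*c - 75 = (c + 3)*(c^3 - 11*c^2 + 35*c - 25) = (c - 5)*(c + 3)*(c^2 - 6*c + 5) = (c - 5)*(c - 1)*(c + 3)*(c - 5)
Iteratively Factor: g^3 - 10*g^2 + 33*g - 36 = (g - 4)*(g^2 - 6*g + 9) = (g - 4)*(g - 3)*(g - 3)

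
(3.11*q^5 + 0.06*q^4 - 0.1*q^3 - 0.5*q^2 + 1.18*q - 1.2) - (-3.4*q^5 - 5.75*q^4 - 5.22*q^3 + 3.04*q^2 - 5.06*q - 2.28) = 6.51*q^5 + 5.81*q^4 + 5.12*q^3 - 3.54*q^2 + 6.24*q + 1.08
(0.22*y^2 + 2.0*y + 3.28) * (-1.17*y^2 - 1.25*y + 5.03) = -0.2574*y^4 - 2.615*y^3 - 5.231*y^2 + 5.96*y + 16.4984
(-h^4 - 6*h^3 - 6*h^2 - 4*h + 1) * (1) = -h^4 - 6*h^3 - 6*h^2 - 4*h + 1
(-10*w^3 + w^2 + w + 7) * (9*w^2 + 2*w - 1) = -90*w^5 - 11*w^4 + 21*w^3 + 64*w^2 + 13*w - 7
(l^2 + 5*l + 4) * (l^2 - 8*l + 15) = l^4 - 3*l^3 - 21*l^2 + 43*l + 60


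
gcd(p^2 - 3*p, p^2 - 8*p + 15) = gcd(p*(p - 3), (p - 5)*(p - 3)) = p - 3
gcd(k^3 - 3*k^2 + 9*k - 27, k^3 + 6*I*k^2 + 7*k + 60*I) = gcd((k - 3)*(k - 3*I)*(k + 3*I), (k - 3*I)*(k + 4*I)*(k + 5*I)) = k - 3*I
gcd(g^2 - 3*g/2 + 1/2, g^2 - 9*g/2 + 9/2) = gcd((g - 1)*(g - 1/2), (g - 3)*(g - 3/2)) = 1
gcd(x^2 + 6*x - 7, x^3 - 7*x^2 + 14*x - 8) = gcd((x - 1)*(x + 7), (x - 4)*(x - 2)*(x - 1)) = x - 1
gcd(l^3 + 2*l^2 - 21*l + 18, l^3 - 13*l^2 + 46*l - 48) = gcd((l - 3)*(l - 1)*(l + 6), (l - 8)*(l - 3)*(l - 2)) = l - 3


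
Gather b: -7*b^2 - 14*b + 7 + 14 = -7*b^2 - 14*b + 21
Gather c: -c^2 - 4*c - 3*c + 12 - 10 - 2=-c^2 - 7*c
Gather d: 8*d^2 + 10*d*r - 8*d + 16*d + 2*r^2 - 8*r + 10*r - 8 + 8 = 8*d^2 + d*(10*r + 8) + 2*r^2 + 2*r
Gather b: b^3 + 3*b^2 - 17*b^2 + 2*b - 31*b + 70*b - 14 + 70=b^3 - 14*b^2 + 41*b + 56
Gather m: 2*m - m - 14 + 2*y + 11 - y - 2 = m + y - 5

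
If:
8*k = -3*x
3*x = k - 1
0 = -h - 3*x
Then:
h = 8/9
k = 1/9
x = -8/27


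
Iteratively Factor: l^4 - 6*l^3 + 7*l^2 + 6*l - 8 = (l + 1)*(l^3 - 7*l^2 + 14*l - 8) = (l - 2)*(l + 1)*(l^2 - 5*l + 4) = (l - 2)*(l - 1)*(l + 1)*(l - 4)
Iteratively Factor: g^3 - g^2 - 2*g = (g + 1)*(g^2 - 2*g) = g*(g + 1)*(g - 2)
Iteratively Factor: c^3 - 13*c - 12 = (c - 4)*(c^2 + 4*c + 3) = (c - 4)*(c + 3)*(c + 1)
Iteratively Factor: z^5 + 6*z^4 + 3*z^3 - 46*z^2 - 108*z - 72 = (z + 2)*(z^4 + 4*z^3 - 5*z^2 - 36*z - 36) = (z + 2)*(z + 3)*(z^3 + z^2 - 8*z - 12) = (z + 2)^2*(z + 3)*(z^2 - z - 6) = (z - 3)*(z + 2)^2*(z + 3)*(z + 2)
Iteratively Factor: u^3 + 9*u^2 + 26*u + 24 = (u + 4)*(u^2 + 5*u + 6) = (u + 3)*(u + 4)*(u + 2)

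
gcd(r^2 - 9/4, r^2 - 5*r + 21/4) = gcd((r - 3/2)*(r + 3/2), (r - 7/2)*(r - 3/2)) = r - 3/2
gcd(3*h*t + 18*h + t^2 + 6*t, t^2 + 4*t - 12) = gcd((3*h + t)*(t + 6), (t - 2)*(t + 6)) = t + 6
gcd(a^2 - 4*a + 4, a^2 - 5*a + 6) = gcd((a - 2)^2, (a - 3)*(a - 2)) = a - 2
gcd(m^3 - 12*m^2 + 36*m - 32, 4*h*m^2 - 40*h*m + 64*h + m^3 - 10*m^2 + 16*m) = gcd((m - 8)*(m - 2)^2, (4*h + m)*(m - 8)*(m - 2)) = m^2 - 10*m + 16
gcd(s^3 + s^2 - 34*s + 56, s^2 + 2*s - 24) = s - 4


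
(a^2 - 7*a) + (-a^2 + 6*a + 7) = 7 - a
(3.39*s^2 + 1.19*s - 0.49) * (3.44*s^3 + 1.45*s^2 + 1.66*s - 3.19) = 11.6616*s^5 + 9.0091*s^4 + 5.6673*s^3 - 9.5492*s^2 - 4.6095*s + 1.5631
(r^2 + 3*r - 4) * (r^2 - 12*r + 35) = r^4 - 9*r^3 - 5*r^2 + 153*r - 140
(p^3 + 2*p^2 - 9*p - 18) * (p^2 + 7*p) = p^5 + 9*p^4 + 5*p^3 - 81*p^2 - 126*p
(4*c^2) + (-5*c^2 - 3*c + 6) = -c^2 - 3*c + 6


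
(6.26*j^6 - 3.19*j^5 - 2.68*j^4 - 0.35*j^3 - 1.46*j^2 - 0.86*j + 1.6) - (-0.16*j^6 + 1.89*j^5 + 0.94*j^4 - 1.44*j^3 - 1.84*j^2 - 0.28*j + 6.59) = 6.42*j^6 - 5.08*j^5 - 3.62*j^4 + 1.09*j^3 + 0.38*j^2 - 0.58*j - 4.99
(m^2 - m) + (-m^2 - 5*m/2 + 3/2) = 3/2 - 7*m/2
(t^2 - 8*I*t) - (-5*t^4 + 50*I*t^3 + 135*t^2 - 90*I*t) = 5*t^4 - 50*I*t^3 - 134*t^2 + 82*I*t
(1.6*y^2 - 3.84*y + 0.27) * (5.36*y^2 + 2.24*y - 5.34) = 8.576*y^4 - 16.9984*y^3 - 15.6984*y^2 + 21.1104*y - 1.4418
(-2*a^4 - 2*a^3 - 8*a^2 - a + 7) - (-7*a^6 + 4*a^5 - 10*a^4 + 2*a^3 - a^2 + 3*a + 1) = 7*a^6 - 4*a^5 + 8*a^4 - 4*a^3 - 7*a^2 - 4*a + 6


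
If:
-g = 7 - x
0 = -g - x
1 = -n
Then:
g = -7/2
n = -1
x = 7/2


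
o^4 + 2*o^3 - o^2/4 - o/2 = o*(o - 1/2)*(o + 1/2)*(o + 2)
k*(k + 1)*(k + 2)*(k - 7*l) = k^4 - 7*k^3*l + 3*k^3 - 21*k^2*l + 2*k^2 - 14*k*l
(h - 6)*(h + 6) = h^2 - 36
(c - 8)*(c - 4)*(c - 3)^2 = c^4 - 18*c^3 + 113*c^2 - 300*c + 288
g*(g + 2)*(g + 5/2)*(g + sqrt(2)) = g^4 + sqrt(2)*g^3 + 9*g^3/2 + 5*g^2 + 9*sqrt(2)*g^2/2 + 5*sqrt(2)*g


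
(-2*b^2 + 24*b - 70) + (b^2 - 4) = -b^2 + 24*b - 74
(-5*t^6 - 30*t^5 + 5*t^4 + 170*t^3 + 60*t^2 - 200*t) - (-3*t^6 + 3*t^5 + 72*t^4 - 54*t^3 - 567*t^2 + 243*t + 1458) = -2*t^6 - 33*t^5 - 67*t^4 + 224*t^3 + 627*t^2 - 443*t - 1458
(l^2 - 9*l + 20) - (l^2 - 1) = 21 - 9*l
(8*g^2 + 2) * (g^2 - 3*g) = 8*g^4 - 24*g^3 + 2*g^2 - 6*g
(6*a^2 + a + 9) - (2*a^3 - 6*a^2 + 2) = -2*a^3 + 12*a^2 + a + 7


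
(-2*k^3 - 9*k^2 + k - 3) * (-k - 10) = 2*k^4 + 29*k^3 + 89*k^2 - 7*k + 30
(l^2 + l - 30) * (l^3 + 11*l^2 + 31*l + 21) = l^5 + 12*l^4 + 12*l^3 - 278*l^2 - 909*l - 630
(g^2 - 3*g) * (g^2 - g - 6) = g^4 - 4*g^3 - 3*g^2 + 18*g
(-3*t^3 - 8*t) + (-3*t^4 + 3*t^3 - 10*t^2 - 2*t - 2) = -3*t^4 - 10*t^2 - 10*t - 2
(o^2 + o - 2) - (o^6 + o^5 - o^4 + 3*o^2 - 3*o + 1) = -o^6 - o^5 + o^4 - 2*o^2 + 4*o - 3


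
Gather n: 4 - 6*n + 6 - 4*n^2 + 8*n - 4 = -4*n^2 + 2*n + 6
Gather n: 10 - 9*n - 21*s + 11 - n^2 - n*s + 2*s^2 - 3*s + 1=-n^2 + n*(-s - 9) + 2*s^2 - 24*s + 22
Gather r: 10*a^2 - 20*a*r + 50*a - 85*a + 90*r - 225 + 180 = 10*a^2 - 35*a + r*(90 - 20*a) - 45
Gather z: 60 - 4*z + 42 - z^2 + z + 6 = -z^2 - 3*z + 108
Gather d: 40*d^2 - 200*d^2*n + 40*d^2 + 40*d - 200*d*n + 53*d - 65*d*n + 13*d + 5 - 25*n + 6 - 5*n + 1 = d^2*(80 - 200*n) + d*(106 - 265*n) - 30*n + 12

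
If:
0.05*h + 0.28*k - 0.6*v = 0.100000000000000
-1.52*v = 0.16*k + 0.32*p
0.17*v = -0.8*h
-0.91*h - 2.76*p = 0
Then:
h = 0.01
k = 0.29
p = -0.00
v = -0.03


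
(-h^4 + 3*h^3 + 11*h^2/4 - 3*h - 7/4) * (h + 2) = -h^5 + h^4 + 35*h^3/4 + 5*h^2/2 - 31*h/4 - 7/2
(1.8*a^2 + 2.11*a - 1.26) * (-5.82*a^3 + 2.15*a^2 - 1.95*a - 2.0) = -10.476*a^5 - 8.4102*a^4 + 8.3597*a^3 - 10.4235*a^2 - 1.763*a + 2.52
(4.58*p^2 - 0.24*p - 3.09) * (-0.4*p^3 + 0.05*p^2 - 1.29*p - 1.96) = -1.832*p^5 + 0.325*p^4 - 4.6842*p^3 - 8.8217*p^2 + 4.4565*p + 6.0564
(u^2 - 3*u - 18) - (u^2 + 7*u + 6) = -10*u - 24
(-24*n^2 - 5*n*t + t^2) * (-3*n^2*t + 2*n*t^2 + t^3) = 72*n^4*t - 33*n^3*t^2 - 37*n^2*t^3 - 3*n*t^4 + t^5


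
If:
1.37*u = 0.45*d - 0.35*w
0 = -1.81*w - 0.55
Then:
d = 3.04444444444444*u - 0.23634131368938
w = -0.30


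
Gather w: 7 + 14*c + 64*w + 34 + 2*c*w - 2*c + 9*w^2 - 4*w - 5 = 12*c + 9*w^2 + w*(2*c + 60) + 36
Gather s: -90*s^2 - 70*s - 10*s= -90*s^2 - 80*s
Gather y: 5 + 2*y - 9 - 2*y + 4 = 0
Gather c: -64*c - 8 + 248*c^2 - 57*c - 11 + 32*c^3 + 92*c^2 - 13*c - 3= 32*c^3 + 340*c^2 - 134*c - 22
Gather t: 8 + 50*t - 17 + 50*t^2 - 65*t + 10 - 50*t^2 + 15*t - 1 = 0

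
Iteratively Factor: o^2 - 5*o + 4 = (o - 4)*(o - 1)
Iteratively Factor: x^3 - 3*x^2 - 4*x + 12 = (x - 3)*(x^2 - 4) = (x - 3)*(x + 2)*(x - 2)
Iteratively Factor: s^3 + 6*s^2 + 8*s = (s + 4)*(s^2 + 2*s) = (s + 2)*(s + 4)*(s)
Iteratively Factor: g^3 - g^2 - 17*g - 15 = (g + 3)*(g^2 - 4*g - 5) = (g + 1)*(g + 3)*(g - 5)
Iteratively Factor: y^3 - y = (y)*(y^2 - 1) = y*(y + 1)*(y - 1)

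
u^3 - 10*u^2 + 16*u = u*(u - 8)*(u - 2)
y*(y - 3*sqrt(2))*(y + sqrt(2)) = y^3 - 2*sqrt(2)*y^2 - 6*y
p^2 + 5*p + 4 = (p + 1)*(p + 4)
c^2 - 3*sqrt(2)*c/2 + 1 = (c - sqrt(2))*(c - sqrt(2)/2)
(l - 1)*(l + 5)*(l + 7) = l^3 + 11*l^2 + 23*l - 35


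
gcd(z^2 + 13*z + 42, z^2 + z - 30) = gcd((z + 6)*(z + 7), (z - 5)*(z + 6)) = z + 6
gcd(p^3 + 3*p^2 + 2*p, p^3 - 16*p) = p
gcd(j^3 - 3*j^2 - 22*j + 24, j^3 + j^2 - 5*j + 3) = j - 1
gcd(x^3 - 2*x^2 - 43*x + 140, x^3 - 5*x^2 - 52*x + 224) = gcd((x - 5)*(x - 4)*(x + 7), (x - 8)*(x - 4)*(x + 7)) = x^2 + 3*x - 28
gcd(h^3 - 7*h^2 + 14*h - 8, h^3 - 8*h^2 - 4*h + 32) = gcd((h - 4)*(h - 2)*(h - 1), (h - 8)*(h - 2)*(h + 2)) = h - 2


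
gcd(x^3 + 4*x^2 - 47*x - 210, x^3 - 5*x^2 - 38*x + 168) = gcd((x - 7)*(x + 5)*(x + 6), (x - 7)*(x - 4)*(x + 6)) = x^2 - x - 42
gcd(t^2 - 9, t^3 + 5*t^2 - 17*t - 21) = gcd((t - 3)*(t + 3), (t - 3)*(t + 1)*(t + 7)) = t - 3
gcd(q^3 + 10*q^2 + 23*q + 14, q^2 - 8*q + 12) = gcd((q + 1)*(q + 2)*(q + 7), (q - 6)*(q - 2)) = 1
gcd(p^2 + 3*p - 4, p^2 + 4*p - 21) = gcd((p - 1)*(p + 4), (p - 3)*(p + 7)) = 1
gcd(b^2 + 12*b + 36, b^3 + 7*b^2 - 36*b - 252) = b + 6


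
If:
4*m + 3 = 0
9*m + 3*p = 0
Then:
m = -3/4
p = 9/4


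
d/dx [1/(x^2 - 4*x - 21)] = 2*(2 - x)/(-x^2 + 4*x + 21)^2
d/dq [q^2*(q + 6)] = 3*q*(q + 4)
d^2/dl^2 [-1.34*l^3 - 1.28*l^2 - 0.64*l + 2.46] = -8.04*l - 2.56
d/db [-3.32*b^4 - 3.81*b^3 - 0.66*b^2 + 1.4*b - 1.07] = -13.28*b^3 - 11.43*b^2 - 1.32*b + 1.4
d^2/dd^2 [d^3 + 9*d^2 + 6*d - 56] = 6*d + 18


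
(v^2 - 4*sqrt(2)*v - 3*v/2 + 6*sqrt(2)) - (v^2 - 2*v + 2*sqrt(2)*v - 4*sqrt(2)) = -6*sqrt(2)*v + v/2 + 10*sqrt(2)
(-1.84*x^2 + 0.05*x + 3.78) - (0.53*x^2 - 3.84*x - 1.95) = -2.37*x^2 + 3.89*x + 5.73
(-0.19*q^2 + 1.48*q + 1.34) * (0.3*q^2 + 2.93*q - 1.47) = -0.057*q^4 - 0.1127*q^3 + 5.0177*q^2 + 1.7506*q - 1.9698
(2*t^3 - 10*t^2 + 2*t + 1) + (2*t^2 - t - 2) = 2*t^3 - 8*t^2 + t - 1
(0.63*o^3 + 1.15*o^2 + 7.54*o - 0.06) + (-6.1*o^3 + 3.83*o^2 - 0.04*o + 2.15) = -5.47*o^3 + 4.98*o^2 + 7.5*o + 2.09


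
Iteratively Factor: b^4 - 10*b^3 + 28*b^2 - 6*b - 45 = (b - 3)*(b^3 - 7*b^2 + 7*b + 15) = (b - 3)^2*(b^2 - 4*b - 5) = (b - 5)*(b - 3)^2*(b + 1)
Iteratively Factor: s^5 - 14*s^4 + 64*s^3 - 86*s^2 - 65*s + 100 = (s - 4)*(s^4 - 10*s^3 + 24*s^2 + 10*s - 25) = (s - 4)*(s + 1)*(s^3 - 11*s^2 + 35*s - 25) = (s - 5)*(s - 4)*(s + 1)*(s^2 - 6*s + 5) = (s - 5)*(s - 4)*(s - 1)*(s + 1)*(s - 5)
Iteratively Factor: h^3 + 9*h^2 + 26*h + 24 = (h + 3)*(h^2 + 6*h + 8) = (h + 2)*(h + 3)*(h + 4)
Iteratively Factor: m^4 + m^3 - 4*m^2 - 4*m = (m + 1)*(m^3 - 4*m) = (m + 1)*(m + 2)*(m^2 - 2*m) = (m - 2)*(m + 1)*(m + 2)*(m)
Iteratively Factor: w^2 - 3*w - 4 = (w + 1)*(w - 4)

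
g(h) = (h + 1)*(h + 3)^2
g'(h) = (h + 1)*(2*h + 6) + (h + 3)^2 = (h + 3)*(3*h + 5)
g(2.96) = 140.67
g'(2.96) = 82.72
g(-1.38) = -1.00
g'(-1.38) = 1.39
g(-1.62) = -1.18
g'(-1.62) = 0.19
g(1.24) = 40.27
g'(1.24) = 36.97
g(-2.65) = -0.20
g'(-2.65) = -1.03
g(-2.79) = -0.08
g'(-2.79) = -0.71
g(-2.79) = -0.08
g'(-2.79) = -0.71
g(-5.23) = -21.04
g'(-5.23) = 23.84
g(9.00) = 1440.00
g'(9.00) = 384.00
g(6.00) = 567.00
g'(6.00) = 207.00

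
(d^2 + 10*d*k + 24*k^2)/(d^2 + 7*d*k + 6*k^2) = (d + 4*k)/(d + k)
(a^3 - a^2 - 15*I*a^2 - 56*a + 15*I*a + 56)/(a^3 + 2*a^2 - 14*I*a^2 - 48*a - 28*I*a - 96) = (a^2 + a*(-1 - 7*I) + 7*I)/(a^2 + a*(2 - 6*I) - 12*I)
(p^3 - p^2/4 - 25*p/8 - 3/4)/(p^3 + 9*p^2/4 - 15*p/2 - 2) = (p + 3/2)/(p + 4)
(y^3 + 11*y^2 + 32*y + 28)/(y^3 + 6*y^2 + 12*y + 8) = (y + 7)/(y + 2)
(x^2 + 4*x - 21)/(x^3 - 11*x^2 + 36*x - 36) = (x + 7)/(x^2 - 8*x + 12)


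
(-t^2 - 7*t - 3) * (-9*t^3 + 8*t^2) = 9*t^5 + 55*t^4 - 29*t^3 - 24*t^2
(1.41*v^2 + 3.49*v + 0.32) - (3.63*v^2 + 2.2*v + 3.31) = -2.22*v^2 + 1.29*v - 2.99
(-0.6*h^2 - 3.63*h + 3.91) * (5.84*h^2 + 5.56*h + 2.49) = -3.504*h^4 - 24.5352*h^3 + 1.1576*h^2 + 12.7009*h + 9.7359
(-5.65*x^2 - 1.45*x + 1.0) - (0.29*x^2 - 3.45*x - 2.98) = -5.94*x^2 + 2.0*x + 3.98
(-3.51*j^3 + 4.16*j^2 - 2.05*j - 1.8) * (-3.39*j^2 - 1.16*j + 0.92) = 11.8989*j^5 - 10.0308*j^4 - 1.1053*j^3 + 12.3072*j^2 + 0.202*j - 1.656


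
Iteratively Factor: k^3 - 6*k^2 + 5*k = (k - 5)*(k^2 - k) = k*(k - 5)*(k - 1)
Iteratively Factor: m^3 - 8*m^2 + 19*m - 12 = (m - 3)*(m^2 - 5*m + 4) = (m - 4)*(m - 3)*(m - 1)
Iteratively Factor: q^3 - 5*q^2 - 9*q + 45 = (q - 3)*(q^2 - 2*q - 15) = (q - 3)*(q + 3)*(q - 5)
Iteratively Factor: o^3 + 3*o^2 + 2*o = (o + 2)*(o^2 + o) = o*(o + 2)*(o + 1)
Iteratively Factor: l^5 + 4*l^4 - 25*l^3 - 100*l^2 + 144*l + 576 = (l + 4)*(l^4 - 25*l^2 + 144) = (l + 4)^2*(l^3 - 4*l^2 - 9*l + 36) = (l - 3)*(l + 4)^2*(l^2 - l - 12) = (l - 4)*(l - 3)*(l + 4)^2*(l + 3)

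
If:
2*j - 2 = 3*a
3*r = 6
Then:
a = 2*j/3 - 2/3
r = 2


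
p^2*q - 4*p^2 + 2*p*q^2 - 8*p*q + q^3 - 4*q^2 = (p + q)^2*(q - 4)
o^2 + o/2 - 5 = (o - 2)*(o + 5/2)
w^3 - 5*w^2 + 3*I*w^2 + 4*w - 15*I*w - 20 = (w - 5)*(w - I)*(w + 4*I)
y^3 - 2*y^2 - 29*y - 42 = (y - 7)*(y + 2)*(y + 3)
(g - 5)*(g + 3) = g^2 - 2*g - 15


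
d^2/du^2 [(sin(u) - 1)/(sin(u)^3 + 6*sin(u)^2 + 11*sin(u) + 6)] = (-4*sin(u)^6 - 5*sin(u)^5 + 85*sin(u)^4 + 249*sin(u)^3 + 65*sin(u)^2 - 376*sin(u) - 302)/((sin(u) + 1)^2*(sin(u) + 2)^3*(sin(u) + 3)^3)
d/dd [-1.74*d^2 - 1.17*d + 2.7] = -3.48*d - 1.17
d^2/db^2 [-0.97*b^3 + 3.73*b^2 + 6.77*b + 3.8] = 7.46 - 5.82*b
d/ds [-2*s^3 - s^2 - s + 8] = -6*s^2 - 2*s - 1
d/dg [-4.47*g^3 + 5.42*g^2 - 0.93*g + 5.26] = -13.41*g^2 + 10.84*g - 0.93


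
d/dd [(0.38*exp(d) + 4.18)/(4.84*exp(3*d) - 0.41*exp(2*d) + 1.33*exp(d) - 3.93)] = (-3.6784*exp(3*d) - 60.5378*exp(2*d) + 3.4276*exp(d) - 7.0528)*exp(d)/(23.4256*exp(6*d) - 3.9688*exp(5*d) + 13.0425*exp(4*d) - 39.133*exp(3*d) + 4.9915*exp(2*d) - 10.4538*exp(d) + 15.4449)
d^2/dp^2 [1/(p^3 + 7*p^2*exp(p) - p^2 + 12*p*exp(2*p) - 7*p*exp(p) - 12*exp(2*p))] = ((-7*p^2*exp(p) - 48*p*exp(2*p) - 21*p*exp(p) - 6*p + 2)*(p^3 + 7*p^2*exp(p) - p^2 + 12*p*exp(2*p) - 7*p*exp(p) - 12*exp(2*p)) + 2*(7*p^2*exp(p) + 3*p^2 + 24*p*exp(2*p) + 7*p*exp(p) - 2*p - 12*exp(2*p) - 7*exp(p))^2)/(p^3 + 7*p^2*exp(p) - p^2 + 12*p*exp(2*p) - 7*p*exp(p) - 12*exp(2*p))^3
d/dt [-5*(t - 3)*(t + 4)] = -10*t - 5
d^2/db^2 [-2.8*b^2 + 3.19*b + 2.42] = -5.60000000000000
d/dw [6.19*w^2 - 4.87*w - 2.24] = 12.38*w - 4.87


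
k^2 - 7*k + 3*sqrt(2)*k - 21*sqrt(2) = (k - 7)*(k + 3*sqrt(2))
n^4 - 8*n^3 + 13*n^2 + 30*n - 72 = (n - 4)*(n - 3)^2*(n + 2)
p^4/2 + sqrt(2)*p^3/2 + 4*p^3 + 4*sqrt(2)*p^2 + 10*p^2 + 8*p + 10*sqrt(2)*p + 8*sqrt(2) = (p + 2)*(p + 4)*(sqrt(2)*p/2 + 1)*(sqrt(2)*p/2 + sqrt(2))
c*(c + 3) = c^2 + 3*c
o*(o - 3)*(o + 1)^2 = o^4 - o^3 - 5*o^2 - 3*o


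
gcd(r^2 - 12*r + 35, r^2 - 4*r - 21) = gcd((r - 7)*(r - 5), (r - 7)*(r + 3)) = r - 7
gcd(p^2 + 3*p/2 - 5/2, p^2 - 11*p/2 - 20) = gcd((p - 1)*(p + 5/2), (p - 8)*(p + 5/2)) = p + 5/2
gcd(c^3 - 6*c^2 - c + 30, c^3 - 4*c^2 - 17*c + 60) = c^2 - 8*c + 15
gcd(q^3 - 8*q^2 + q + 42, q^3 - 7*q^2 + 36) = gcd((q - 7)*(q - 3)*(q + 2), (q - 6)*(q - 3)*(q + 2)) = q^2 - q - 6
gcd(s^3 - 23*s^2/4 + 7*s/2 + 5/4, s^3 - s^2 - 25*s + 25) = s^2 - 6*s + 5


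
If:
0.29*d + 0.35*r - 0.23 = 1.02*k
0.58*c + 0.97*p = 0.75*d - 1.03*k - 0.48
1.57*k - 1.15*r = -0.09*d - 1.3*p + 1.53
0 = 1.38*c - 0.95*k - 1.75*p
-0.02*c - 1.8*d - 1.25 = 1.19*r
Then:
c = 0.14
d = 0.42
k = -0.69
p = 0.48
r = -1.69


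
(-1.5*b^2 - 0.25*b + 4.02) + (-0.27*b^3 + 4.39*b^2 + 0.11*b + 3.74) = -0.27*b^3 + 2.89*b^2 - 0.14*b + 7.76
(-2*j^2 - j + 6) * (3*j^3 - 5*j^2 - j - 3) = -6*j^5 + 7*j^4 + 25*j^3 - 23*j^2 - 3*j - 18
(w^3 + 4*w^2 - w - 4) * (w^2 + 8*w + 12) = w^5 + 12*w^4 + 43*w^3 + 36*w^2 - 44*w - 48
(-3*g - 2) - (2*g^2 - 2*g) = -2*g^2 - g - 2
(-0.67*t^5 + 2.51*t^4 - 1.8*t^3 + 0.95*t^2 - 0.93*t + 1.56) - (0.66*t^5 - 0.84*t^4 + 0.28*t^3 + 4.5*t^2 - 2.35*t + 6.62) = -1.33*t^5 + 3.35*t^4 - 2.08*t^3 - 3.55*t^2 + 1.42*t - 5.06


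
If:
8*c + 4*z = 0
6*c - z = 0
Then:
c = 0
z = 0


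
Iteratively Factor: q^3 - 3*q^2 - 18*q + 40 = (q + 4)*(q^2 - 7*q + 10) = (q - 2)*(q + 4)*(q - 5)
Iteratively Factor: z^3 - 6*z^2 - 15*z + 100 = (z - 5)*(z^2 - z - 20) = (z - 5)^2*(z + 4)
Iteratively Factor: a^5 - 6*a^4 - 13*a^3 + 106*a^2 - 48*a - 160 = (a - 4)*(a^4 - 2*a^3 - 21*a^2 + 22*a + 40) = (a - 4)*(a - 2)*(a^3 - 21*a - 20) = (a - 4)*(a - 2)*(a + 4)*(a^2 - 4*a - 5) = (a - 4)*(a - 2)*(a + 1)*(a + 4)*(a - 5)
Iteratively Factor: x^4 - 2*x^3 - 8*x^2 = (x + 2)*(x^3 - 4*x^2) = x*(x + 2)*(x^2 - 4*x) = x^2*(x + 2)*(x - 4)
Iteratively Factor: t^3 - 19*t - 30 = (t + 3)*(t^2 - 3*t - 10) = (t - 5)*(t + 3)*(t + 2)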